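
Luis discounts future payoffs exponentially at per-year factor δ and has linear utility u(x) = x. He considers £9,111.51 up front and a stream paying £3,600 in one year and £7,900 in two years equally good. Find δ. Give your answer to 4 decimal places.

Equating present values: 9111.51 = 3600δ + 7900δ².
So 7900δ² + 3600δ − 9111.51 = 0.
The positive root is δ = [−3600 + √(3600² + 4·7900·9111.51)] / (2·7900) = (−3600 + 17346.000)/15800 ≈ 0.8700.

δ ≈ 0.8700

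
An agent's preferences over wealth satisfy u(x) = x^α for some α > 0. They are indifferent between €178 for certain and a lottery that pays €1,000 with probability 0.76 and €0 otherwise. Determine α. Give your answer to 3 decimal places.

The lottery's expected utility is 0.76·u(1000) + 0.24·u(0) = 0.76·1000^α (since u(0) = 0 for α > 0).
Equating: 178^α = 0.76·1000^α, i.e. 0.1780^α = 0.76.
α = ln(0.76) / ln(178/1000) = -0.274437/-1.725972 ≈ 0.159.

α ≈ 0.159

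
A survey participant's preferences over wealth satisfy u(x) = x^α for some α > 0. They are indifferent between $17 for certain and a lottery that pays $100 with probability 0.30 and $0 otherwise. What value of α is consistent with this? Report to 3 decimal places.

EU(lottery) = 0.30·100^α + 0.70·0 = 0.30·100^α.
Equating: 17^α = 0.30·100^α, i.e. 0.1700^α = 0.30.
Take logs: α = ln 0.30 / ln(17/100) ≈ 0.67946.

α ≈ 0.679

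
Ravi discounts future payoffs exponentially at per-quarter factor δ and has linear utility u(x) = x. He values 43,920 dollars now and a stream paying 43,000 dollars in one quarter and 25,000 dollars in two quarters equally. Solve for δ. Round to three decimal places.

Present value of the stream is 43000·δ + 25000·δ². Indifference gives 43000δ + 25000δ² = 43920.
So 25000δ² + 43000δ − 43920 = 0.
The positive root is δ = [−43000 + √(43000² + 4·25000·43920)] / (2·25000) = (−43000 + 79000.000)/50000 ≈ 0.720.

δ ≈ 0.720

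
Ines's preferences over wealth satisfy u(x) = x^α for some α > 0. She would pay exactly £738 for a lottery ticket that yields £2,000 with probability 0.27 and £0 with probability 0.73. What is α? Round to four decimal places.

α ≈ 1.3133

EU(lottery) = 0.27·2000^α + 0.73·0 = 0.27·2000^α.
Equating: 738^α = 0.27·2000^α, i.e. 0.3690^α = 0.27.
α = ln(0.27) / ln(738/2000) = -1.3093333/-0.9969586 ≈ 1.3133.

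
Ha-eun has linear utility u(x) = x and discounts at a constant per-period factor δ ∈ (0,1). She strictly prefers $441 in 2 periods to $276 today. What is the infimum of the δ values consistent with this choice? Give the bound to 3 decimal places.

Comparing present values: 276 < δ^2·441.
Dividing by 441: δ^2 > 0.62585. Both sides are positive, so the square root keeps the direction.
δ > 0.62585^(1/2) = 0.791.

δ > 0.791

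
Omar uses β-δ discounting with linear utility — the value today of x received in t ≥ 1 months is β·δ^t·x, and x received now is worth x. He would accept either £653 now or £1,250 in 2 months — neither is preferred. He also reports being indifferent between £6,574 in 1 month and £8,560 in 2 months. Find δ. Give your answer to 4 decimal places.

δ ≈ 0.7680

From the later pair, β·δ^1·6574 = β·δ^2·8560; dividing through, δ = 6574/8560 = 0.76799.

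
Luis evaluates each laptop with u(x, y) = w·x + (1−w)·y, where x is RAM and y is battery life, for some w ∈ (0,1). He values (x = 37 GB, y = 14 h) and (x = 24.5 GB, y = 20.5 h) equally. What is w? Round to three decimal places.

w = 0.342

Indifference: w·37 + (1−w)·14 = w·24.5 + (1−w)·20.5.
Collecting terms: w·12.5 = (1−w)·6.5.
The marginal rate of substitution is 6.5/12.5, so w = 6.5/(12.5+6.5) = 0.342.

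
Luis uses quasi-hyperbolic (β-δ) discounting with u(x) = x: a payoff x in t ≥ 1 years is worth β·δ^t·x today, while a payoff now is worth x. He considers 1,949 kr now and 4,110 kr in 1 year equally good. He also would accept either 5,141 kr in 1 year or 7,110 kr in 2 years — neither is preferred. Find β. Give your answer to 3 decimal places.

Both payoffs in the second observation are in the future, so β drops out: δ^1·5141 = δ^2·7110 ⇒ δ = 5141/7110 = 0.72307.
The first indifference: 1949 = β·δ·4110, so β = 1949/(δ·4110) = 1949/(0.72307·4110) ≈ 0.656.

β ≈ 0.656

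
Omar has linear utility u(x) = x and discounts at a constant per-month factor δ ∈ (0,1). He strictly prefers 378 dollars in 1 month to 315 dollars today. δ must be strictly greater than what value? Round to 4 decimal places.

Comparing present values: 315 < δ·378.
So δ > 315/378 = 0.83333.

δ > 0.8333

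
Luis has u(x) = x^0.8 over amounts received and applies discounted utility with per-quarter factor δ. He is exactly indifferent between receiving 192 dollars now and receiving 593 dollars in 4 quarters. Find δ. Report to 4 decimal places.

Equating discounted utilities: u(192) = δ^4·u(593) ⇒ δ^4 = u(192)/u(593).
With u(x) = x^0.8: δ^4 = 192^0.8/593^0.8 = (192/593)^0.8 = 0.40569.
Hence δ = (0.40569)^(1/4) = 0.798085.

δ ≈ 0.7981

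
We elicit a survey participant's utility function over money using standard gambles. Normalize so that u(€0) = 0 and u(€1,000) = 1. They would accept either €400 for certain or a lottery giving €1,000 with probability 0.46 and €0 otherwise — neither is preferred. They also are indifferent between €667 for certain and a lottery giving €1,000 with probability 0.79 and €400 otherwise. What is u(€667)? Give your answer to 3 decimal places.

The first gamble pins u(€400): it must equal 0.46·1 + 0.54·0 = 0.46.
Then u(€667) = 0.79·u(€1,000) + 0.21·u(€400) = 0.79·1.00 + 0.21·0.46 = 0.8866.

0.887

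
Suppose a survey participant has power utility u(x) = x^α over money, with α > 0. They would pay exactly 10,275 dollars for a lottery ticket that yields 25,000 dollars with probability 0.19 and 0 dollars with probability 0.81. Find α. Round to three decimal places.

α ≈ 1.868

EU(lottery) = 0.19·25000^α + 0.81·0 = 0.19·25000^α.
Indifference: 10275^α = 0.19·25000^α, so (10275/25000)^α = 0.19.
Take logs: α = ln 0.19 / ln(10275/25000) ≈ 1.86775.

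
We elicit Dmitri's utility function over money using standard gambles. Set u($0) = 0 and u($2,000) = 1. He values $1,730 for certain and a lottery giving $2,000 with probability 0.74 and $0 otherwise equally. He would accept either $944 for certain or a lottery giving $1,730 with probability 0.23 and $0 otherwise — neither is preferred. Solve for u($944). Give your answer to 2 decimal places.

0.17

First, u($1,730) = 0.74·u($2,000) + 0.26·u($0) = 0.74.
Then u($944) = 0.23·u($1,730) + 0.77·u($0) = 0.23·0.74 + 0.77·0.00 = 0.1702.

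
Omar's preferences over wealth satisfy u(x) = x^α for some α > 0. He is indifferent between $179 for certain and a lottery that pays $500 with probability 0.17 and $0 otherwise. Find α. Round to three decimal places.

Since u(0) = 0, the lottery's EU is 0.17·500^α.
Indifference: 179^α = 0.17·500^α, so (179/500)^α = 0.17.
Taking logs: α·ln(179/500) = ln(0.17), so α = -1.771957 / -1.027222 ≈ 1.725.

α ≈ 1.725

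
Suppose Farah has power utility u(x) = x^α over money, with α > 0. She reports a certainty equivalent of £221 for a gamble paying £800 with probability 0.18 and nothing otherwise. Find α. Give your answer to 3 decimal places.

The lottery's expected utility is 0.18·u(800) + 0.82·u(0) = 0.18·800^α (since u(0) = 0 for α > 0).
Setting u(221) equal to that: 221^α = 0.18·800^α ⇒ (221/800)^α = 0.18.
α = ln(0.18) / ln(221/800) = -1.714798/-1.286449 ≈ 1.333.

α ≈ 1.333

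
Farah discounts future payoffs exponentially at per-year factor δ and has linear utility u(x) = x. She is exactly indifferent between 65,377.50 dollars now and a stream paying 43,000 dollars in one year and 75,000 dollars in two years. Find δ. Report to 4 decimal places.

Present value of the stream is 43000·δ + 75000·δ². Indifference gives 43000δ + 75000δ² = 65377.50.
Rearranged: 75000δ² + 43000δ − 65377.50 = 0.
δ = (−43000 + √(43000² + 4·75000·65377.50)) / (2·75000) = (−43000 + √21462250000.00) / 150000 ≈ 0.6900.

δ ≈ 0.6900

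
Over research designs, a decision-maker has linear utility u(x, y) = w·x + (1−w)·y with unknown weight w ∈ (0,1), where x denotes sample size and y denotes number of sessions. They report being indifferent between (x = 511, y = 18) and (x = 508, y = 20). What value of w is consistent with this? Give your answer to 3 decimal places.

w = 0.400

Equating utilities: w·511 + (1−w)·18 = w·508 + (1−w)·20.
w·(511−508) = (1−w)·(20−18), i.e. w·3 = (1−w)·2.
The marginal rate of substitution is 2/3, so w = 2/(3+2) = 0.400.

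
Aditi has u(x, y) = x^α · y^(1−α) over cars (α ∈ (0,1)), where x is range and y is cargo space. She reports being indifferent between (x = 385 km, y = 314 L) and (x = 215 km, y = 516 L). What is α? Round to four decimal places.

Indifference: 385^α · 314^(1−α) = 215^α · 516^(1−α).
(385/215)^α = (516/314)^(1−α); take logs: α·ln(385/215) = (1−α)·ln(516/314), i.e. α·0.5826053 = (1−α)·0.4967138.
With A = 0.5826053 and B = 0.4967138: α·A = (1−α)·B, so α = B/(A+B) = 0.4967138/1.0793191 ≈ 0.4602.

α ≈ 0.4602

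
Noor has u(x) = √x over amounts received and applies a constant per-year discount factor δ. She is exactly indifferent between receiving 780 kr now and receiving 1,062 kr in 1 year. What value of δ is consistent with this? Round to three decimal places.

δ ≈ 0.857

Indifference means u(780) = δ · u(1062), so δ = u(780)/u(1062).
Since u(x) = √x, δ = √(780/1062) = 0.85701.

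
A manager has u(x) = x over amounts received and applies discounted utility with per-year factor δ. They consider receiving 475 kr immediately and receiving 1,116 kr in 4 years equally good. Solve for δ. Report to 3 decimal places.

δ ≈ 0.808

Indifference means u(475) = δ^4 · u(1116), so δ^4 = u(475)/u(1116).
With u(x) = x: δ^4 = 475/1116 = 0.42563.
So δ = 0.42563^(1/4) ≈ 0.808.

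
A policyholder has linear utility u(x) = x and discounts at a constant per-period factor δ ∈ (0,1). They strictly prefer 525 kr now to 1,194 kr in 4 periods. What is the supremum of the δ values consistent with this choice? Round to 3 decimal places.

δ < 0.814

Comparing present values: 525 > δ^4·1194.
So δ^4 < 525/1194 = 0.43970; taking the 4th root of both positive sides preserves the inequality.
δ < 0.43970^(1/4) = 0.814.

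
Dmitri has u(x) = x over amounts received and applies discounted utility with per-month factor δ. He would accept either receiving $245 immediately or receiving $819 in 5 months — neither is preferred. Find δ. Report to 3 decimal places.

δ ≈ 0.786

The payoff in 5 months is discounted by δ^5, so u(245) = δ^5·u(819) and δ^5 = u(245)/u(819).
With u(x) = x: δ^5 = 245/819 = 0.29915.
Taking the 5th root: δ = 0.29915^(1/5) ≈ 0.786.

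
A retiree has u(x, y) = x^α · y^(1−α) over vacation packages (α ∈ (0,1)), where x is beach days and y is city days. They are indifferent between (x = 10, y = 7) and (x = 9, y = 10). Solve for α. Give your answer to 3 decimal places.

α ≈ 0.772

Set the two utilities equal: 10^α·7^(1−α) = 9^α·10^(1−α).
(10/9)^α = (10/7)^(1−α); take logs: α·ln(10/9) = (1−α)·ln(10/7), i.e. α·0.105361 = (1−α)·0.356675.
With A = 0.105361 and B = 0.356675: α·A = (1−α)·B, so α = B/(A+B) = 0.356675/0.462036 ≈ 0.772.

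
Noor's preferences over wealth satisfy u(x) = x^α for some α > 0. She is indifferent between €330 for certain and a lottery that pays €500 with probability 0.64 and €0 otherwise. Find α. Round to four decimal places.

The lottery's expected utility is 0.64·u(500) + 0.36·u(0) = 0.64·500^α (since u(0) = 0 for α > 0).
Setting u(330) equal to that: 330^α = 0.64·500^α ⇒ (330/500)^α = 0.64.
Take logs: α = ln 0.64 / ln(330/500) ≈ 1.074057.

α ≈ 1.0741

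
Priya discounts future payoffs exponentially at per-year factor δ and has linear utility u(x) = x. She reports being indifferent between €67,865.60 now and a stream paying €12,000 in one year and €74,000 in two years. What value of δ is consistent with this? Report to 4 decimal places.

The stream is worth 12000δ + 74000δ² today, so 12000δ + 74000δ² = 67865.60.
That is, 74000δ² + 12000δ − 67865.60 = 0, a quadratic in δ.
By the quadratic formula (taking the positive root), δ = (−12000 + √20232217600.00) / 148000 ≈ 0.8800.

δ ≈ 0.8800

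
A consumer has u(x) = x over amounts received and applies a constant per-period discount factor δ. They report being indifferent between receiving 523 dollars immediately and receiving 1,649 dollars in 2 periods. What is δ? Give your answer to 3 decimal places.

δ ≈ 0.563

The payoff in 2 periods is discounted by δ^2, so u(523) = δ^2·u(1649) and δ^2 = u(523)/u(1649).
With u(x) = x: δ^2 = 523/1649 = 0.31716.
Hence δ = (0.31716)^(1/2) = 0.56317.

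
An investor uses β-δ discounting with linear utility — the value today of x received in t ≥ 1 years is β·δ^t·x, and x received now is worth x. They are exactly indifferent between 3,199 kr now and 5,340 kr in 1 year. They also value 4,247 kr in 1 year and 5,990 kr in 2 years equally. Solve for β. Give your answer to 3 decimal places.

β ≈ 0.845

Both payoffs in the second observation are in the future, so β drops out: δ^1·4247 = δ^2·5990 ⇒ δ = 4247/5990 = 0.70902.
The first indifference: 3199 = β·δ·5340, so β = 3199/(δ·5340) = 3199/(0.70902·5340) ≈ 0.845.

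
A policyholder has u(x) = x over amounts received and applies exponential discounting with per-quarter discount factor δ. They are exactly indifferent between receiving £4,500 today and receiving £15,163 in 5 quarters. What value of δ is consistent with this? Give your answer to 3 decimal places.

Equating discounted utilities: u(4500) = δ^5·u(15163) ⇒ δ^5 = u(4500)/u(15163).
With u(x) = x: δ^5 = 4500/15163 = 0.29678.
Hence δ = (0.29678)^(1/5) = 0.78431.

δ ≈ 0.784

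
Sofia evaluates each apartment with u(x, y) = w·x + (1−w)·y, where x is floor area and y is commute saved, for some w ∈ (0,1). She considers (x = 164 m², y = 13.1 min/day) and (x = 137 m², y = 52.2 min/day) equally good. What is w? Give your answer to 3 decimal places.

w = 0.592

Indifference: w·164 + (1−w)·13.1 = w·137 + (1−w)·52.2.
w·(164−137) = (1−w)·(52.2−13.1), i.e. w·27 = (1−w)·39.1.
Hence w = 39.1/(27+39.1) = 39.1/66.1 = 0.592.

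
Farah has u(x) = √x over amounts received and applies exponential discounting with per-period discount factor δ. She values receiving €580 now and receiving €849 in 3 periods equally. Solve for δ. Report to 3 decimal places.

Equating discounted utilities: u(580) = δ^3·u(849) ⇒ δ^3 = u(580)/u(849).
Since u(x) = √x, δ^3 = √(580/849) = 0.82653.
So δ = 0.82653^(1/3) ≈ 0.938.

δ ≈ 0.938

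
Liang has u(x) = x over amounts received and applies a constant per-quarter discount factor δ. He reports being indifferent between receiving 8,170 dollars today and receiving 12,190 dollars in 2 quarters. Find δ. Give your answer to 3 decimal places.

δ ≈ 0.819

Indifference means u(8170) = δ^2 · u(12190), so δ^2 = u(8170)/u(12190).
With u(x) = x: δ^2 = 8170/12190 = 0.67022.
So δ = 0.67022^(1/2) ≈ 0.819.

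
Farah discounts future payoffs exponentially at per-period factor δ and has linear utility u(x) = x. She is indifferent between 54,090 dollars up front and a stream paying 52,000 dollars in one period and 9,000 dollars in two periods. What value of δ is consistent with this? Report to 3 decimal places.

Present value of the stream is 52000·δ + 9000·δ². Indifference gives 52000δ + 9000δ² = 54090.
Rearranged: 9000δ² + 52000δ − 54090 = 0.
δ = (−52000 + √(52000² + 4·9000·54090)) / (2·9000) = (−52000 + √4651240000.00) / 18000 ≈ 0.900.

δ ≈ 0.900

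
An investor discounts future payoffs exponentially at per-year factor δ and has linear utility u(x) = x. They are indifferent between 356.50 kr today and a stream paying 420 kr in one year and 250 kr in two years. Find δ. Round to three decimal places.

δ ≈ 0.620

Equating present values: 356.50 = 420δ + 250δ².
Rearranged: 250δ² + 420δ − 356.50 = 0.
δ = (−420 + √(420² + 4·250·356.50)) / (2·250) = (−420 + √532900.00) / 500 ≈ 0.620.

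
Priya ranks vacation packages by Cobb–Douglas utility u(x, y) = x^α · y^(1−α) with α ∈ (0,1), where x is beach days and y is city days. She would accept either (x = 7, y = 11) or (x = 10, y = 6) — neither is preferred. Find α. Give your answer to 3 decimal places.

α ≈ 0.630

The Cobb–Douglas utilities coincide, so 7^α·11^(1−α) = 10^α·6^(1−α).
Taking logs: α·ln 7 + (1−α)·ln 11 = α·ln 10 + (1−α)·ln 6, i.e. α·-0.356675 = (1−α)·-0.606136.
With A = -0.356675 and B = -0.606136: α·A = (1−α)·B, so α = B/(A+B) = -0.606136/-0.962811 ≈ 0.630.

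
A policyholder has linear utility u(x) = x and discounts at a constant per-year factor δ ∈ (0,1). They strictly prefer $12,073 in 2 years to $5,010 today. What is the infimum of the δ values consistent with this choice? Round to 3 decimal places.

Under u(x) = x this choice says 5010 < δ^2·12073.
Hence δ^2 > 5010/12073 = 0.41498, and x ↦ x^(1/2) is increasing on (0,∞).
δ > 0.41498^(1/2) = 0.644.

δ > 0.644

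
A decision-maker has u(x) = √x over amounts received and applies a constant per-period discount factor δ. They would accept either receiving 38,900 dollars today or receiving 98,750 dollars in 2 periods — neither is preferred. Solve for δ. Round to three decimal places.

δ ≈ 0.792

The payoff in 2 periods is discounted by δ^2, so u(38900) = δ^2·u(98750) and δ^2 = u(38900)/u(98750).
With u(x) = √x: δ^2 = √38900/√98750 = √(38900/98750) = 0.62763.
So δ = 0.62763^(1/2) ≈ 0.792.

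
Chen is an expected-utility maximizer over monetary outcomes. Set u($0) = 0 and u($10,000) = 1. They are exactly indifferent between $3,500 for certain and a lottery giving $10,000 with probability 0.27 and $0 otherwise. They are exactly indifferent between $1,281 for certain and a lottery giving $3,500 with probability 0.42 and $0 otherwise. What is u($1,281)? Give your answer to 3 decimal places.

First, u($3,500) = 0.27·u($10,000) + 0.73·u($0) = 0.27.
Then u($1,281) = 0.42·u($3,500) + 0.58·u($0) = 0.42·0.27 + 0.58·0.00 = 0.1134.

0.113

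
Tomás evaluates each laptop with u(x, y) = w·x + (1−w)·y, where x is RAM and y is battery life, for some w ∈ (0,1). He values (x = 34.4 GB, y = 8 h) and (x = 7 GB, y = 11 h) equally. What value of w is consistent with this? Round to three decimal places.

Equating utilities: w·34.4 + (1−w)·8 = w·7 + (1−w)·11.
Collecting terms: w·27.4 = (1−w)·3.
Hence w = 3/(27.4+3) = 3/30.4 = 0.099.

w = 0.099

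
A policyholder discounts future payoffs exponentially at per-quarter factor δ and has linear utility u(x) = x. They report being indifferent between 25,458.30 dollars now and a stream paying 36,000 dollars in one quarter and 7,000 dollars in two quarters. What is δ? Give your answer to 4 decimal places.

δ ≈ 0.6300

Present value of the stream is 36000·δ + 7000·δ². Indifference gives 36000δ + 7000δ² = 25458.30.
Rearranged: 7000δ² + 36000δ − 25458.30 = 0.
δ = (−36000 + √(36000² + 4·7000·25458.30)) / (2·7000) = (−36000 + √2008832400.00) / 14000 ≈ 0.6300.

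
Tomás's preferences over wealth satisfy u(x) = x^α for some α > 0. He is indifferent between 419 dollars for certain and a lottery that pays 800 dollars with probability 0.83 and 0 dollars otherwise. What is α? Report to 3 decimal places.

Since u(0) = 0, the lottery's EU is 0.83·800^α.
Equating: 419^α = 0.83·800^α, i.e. 0.5238^α = 0.83.
α = ln(0.83) / ln(419/800) = -0.186330/-0.646741 ≈ 0.288.

α ≈ 0.288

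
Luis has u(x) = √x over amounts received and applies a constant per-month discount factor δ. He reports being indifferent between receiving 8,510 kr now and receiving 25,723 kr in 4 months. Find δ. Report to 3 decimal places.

δ ≈ 0.871

Indifference means u(8510) = δ^4 · u(25723), so δ^4 = u(8510)/u(25723).
With u(x) = √x: δ^4 = √8510/√25723 = √(8510/25723) = 0.57518.
Taking the 4th root: δ = 0.57518^(1/4) ≈ 0.871.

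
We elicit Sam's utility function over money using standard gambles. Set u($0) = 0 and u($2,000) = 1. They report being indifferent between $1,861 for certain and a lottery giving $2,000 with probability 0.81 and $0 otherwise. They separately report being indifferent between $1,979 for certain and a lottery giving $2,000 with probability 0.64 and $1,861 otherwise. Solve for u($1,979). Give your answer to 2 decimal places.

First, u($1,861) = 0.81·u($2,000) + 0.19·u($0) = 0.81.
Then u($1,979) = 0.64·u($2,000) + 0.36·u($1,861) = 0.64·1.00 + 0.36·0.81 = 0.9316.

0.93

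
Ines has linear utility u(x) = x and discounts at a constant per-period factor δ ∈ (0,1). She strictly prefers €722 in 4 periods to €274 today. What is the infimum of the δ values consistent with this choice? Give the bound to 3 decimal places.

Under u(x) = x this choice says 274 < δ^4·722.
So δ^4 > 274/722 = 0.37950; taking the 4th root of both positive sides preserves the inequality.
δ > (274/722)^(1/4) ≈ 0.785.

δ > 0.785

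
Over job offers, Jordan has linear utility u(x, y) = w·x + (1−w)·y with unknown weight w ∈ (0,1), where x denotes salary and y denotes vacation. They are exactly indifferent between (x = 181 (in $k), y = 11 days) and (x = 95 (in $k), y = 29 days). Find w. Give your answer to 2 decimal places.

Indifference: w·181 + (1−w)·11 = w·95 + (1−w)·29.
w·(181−95) = (1−w)·(29−11), i.e. w·86 = (1−w)·18.
Hence w = 18/(86+18) = 18/104 = 0.17.

w = 0.17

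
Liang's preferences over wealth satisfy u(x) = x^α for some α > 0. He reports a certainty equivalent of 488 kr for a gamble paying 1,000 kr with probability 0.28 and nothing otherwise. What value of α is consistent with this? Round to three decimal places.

Since u(0) = 0, the lottery's EU is 0.28·1000^α.
Indifference: 488^α = 0.28·1000^α, so (488/1000)^α = 0.28.
Take logs: α = ln 0.28 / ln(488/1000) ≈ 1.77432.

α ≈ 1.774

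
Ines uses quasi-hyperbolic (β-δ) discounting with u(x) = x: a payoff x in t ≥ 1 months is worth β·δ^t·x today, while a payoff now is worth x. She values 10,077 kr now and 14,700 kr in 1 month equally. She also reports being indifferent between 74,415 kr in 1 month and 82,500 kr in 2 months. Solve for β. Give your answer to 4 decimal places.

Both payoffs in the second observation are in the future, so β drops out: δ^1·74415 = δ^2·82500 ⇒ δ = 74415/82500 = 0.90200.
Substituting δ into 10077 = β·δ·14700: β = 10077/(13259.400) ≈ 0.7600.

β ≈ 0.7600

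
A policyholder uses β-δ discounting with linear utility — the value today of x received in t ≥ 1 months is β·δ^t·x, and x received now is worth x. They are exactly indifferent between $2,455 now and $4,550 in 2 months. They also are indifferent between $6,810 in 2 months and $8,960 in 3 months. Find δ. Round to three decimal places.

The second indifference involves only future payoffs, so β cancels: β·δ^2·6810 = β·δ^3·8960, giving δ = 6810/8960 = 0.76004.

δ ≈ 0.760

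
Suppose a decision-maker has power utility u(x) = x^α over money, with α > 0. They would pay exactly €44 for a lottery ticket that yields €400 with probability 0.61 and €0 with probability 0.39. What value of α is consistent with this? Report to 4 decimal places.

α ≈ 0.2239

Since u(0) = 0, the lottery's EU is 0.61·400^α.
Setting u(44) equal to that: 44^α = 0.61·400^α ⇒ (44/400)^α = 0.61.
Take logs: α = ln 0.61 / ln(44/400) ≈ 0.223940.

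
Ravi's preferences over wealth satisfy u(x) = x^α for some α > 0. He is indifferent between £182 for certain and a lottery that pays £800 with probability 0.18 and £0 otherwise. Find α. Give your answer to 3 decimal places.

α ≈ 1.158

The lottery's expected utility is 0.18·u(800) + 0.82·u(0) = 0.18·800^α (since u(0) = 0 for α > 0).
Setting u(182) equal to that: 182^α = 0.18·800^α ⇒ (182/800)^α = 0.18.
Take logs: α = ln 0.18 / ln(182/800) ≈ 1.15817.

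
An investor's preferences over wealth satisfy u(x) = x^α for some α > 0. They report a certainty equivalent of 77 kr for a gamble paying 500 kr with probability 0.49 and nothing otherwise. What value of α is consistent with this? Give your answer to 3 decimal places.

α ≈ 0.381

The lottery's expected utility is 0.49·u(500) + 0.51·u(0) = 0.49·500^α (since u(0) = 0 for α > 0).
Equating: 77^α = 0.49·500^α, i.e. 0.1540^α = 0.49.
Taking logs: α·ln(77/500) = ln(0.49), so α = -0.713350 / -1.870803 ≈ 0.381.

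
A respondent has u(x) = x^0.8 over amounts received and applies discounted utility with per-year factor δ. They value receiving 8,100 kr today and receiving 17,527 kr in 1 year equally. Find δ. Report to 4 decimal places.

Indifference means u(8100) = δ · u(17527), so δ = u(8100)/u(17527).
Since u(x) = x^0.8, δ = (8100/17527)^0.8 = 0.46214^0.8 = 0.53929.

δ ≈ 0.5393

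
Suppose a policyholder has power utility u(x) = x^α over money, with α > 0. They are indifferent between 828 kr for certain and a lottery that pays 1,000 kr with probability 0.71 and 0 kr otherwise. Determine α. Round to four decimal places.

α ≈ 1.8146

EU(lottery) = 0.71·1000^α + 0.29·0 = 0.71·1000^α.
Indifference: 828^α = 0.71·1000^α, so (828/1000)^α = 0.71.
Taking logs: α·ln(828/1000) = ln(0.71), so α = -0.3424903 / -0.1887421 ≈ 1.8146.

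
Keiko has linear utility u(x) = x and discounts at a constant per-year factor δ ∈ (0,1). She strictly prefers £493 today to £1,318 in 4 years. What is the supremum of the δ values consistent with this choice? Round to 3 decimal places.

Comparing present values: 493 > δ^4·1318.
Hence δ^4 < 493/1318 = 0.37405, and x ↦ x^(1/4) is increasing on (0,∞).
δ < 0.37405^(1/4) = 0.782.

δ < 0.782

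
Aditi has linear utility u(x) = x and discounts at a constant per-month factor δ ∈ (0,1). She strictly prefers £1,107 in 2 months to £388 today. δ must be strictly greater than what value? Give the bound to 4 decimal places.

Under u(x) = x this choice says 388 < δ^2·1107.
Hence δ^2 > 388/1107 = 0.35050, and x ↦ x^(1/2) is increasing on (0,∞).
δ > 0.35050^(1/2) = 0.5920.

δ > 0.5920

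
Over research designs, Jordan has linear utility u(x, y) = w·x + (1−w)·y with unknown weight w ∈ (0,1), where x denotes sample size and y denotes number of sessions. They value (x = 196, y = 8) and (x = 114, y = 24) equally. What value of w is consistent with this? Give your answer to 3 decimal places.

Indifference: w·196 + (1−w)·8 = w·114 + (1−w)·24.
w·(196−114) = (1−w)·(24−8), i.e. w·82 = (1−w)·16.
The marginal rate of substitution is 16/82, so w = 16/(82+16) = 0.163.

w = 0.163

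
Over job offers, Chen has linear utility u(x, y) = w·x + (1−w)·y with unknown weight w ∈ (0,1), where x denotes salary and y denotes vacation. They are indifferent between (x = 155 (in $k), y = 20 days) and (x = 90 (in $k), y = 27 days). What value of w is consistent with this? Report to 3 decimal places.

Equating utilities: w·155 + (1−w)·20 = w·90 + (1−w)·27.
Rearranging, 65·w − 7·(1−w) = 0.
The marginal rate of substitution is 7/65, so w = 7/(65+7) = 0.097.

w = 0.097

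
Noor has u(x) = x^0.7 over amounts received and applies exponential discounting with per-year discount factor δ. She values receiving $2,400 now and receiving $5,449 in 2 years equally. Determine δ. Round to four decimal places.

Equating discounted utilities: u(2400) = δ^2·u(5449) ⇒ δ^2 = u(2400)/u(5449).
With u(x) = x^0.7: δ^2 = 2400^0.7/5449^0.7 = (2400/5449)^0.7 = 0.56328.
So δ = 0.56328^(1/2) ≈ 0.7505.

δ ≈ 0.7505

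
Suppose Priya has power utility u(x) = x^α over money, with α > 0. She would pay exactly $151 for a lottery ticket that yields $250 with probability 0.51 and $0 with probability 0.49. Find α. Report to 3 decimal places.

Since u(0) = 0, the lottery's EU is 0.51·250^α.
Equating: 151^α = 0.51·250^α, i.e. 0.6040^α = 0.51.
α = ln(0.51) / ln(151/250) = -0.673345/-0.504181 ≈ 1.336.

α ≈ 1.336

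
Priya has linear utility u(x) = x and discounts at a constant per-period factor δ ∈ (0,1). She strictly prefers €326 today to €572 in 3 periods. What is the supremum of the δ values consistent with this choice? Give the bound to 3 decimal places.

Under u(x) = x this choice says 326 > δ^3·572.
So δ^3 < 326/572 = 0.56993; taking the cube root of both positive sides preserves the inequality.
δ < (326/572)^(1/3) ≈ 0.829.

δ < 0.829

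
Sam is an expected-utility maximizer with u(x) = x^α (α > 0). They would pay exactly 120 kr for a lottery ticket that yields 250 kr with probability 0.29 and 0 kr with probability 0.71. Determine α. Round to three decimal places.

α ≈ 1.687

The lottery's expected utility is 0.29·u(250) + 0.71·u(0) = 0.29·250^α (since u(0) = 0 for α > 0).
Equating: 120^α = 0.29·250^α, i.e. 0.4800^α = 0.29.
α = ln(0.29) / ln(120/250) = -1.237874/-0.733969 ≈ 1.687.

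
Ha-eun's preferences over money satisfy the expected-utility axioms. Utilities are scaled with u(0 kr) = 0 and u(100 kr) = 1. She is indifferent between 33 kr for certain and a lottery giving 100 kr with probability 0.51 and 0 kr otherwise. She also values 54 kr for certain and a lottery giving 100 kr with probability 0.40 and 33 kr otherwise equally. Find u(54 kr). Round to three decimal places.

0.706

The first gamble pins u(33 kr): it must equal 0.51·1 + 0.49·0 = 0.51.
Chaining: u(54 kr) = 0.40·1.00 + 0.60·0.51 = 0.7060.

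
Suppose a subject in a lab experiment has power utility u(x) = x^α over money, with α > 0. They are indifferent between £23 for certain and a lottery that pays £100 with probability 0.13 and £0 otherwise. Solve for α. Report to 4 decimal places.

EU(lottery) = 0.13·100^α + 0.87·0 = 0.13·100^α.
Indifference: 23^α = 0.13·100^α, so (23/100)^α = 0.13.
Take logs: α = ln 0.13 / ln(23/100) ≈ 1.388211.

α ≈ 1.3882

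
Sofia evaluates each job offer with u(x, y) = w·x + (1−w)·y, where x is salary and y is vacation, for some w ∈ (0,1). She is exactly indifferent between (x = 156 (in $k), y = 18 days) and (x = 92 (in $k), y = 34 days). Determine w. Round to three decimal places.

u(156,18) = u(92,34) means w·156 + (1−w)·18 = w·92 + (1−w)·34.
Rearranging, 64·w − 16·(1−w) = 0.
The marginal rate of substitution is 16/64, so w = 16/(64+16) = 0.200.

w = 0.200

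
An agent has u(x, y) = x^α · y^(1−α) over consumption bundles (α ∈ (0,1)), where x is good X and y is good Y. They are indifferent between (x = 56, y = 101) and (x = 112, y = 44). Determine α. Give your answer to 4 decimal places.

α ≈ 0.5452

The Cobb–Douglas utilities coincide, so 56^α·101^(1−α) = 112^α·44^(1−α).
Taking logs: α·ln 56 + (1−α)·ln 101 = α·ln 112 + (1−α)·ln 44, i.e. α·-0.6931472 = (1−α)·-0.8309309.
Thus α·(-1.5240781) = -0.8309309, so α = -0.8309309/-1.5240781 ≈ 0.5452.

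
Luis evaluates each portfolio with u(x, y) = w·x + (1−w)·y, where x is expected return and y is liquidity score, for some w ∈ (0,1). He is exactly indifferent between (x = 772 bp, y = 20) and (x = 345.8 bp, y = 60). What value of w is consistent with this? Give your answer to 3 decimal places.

w = 0.086

Equating utilities: w·772 + (1−w)·20 = w·345.8 + (1−w)·60.
Rearranging, 426.2·w − 40·(1−w) = 0.
The marginal rate of substitution is 40/426.2, so w = 40/(426.2+40) = 0.086.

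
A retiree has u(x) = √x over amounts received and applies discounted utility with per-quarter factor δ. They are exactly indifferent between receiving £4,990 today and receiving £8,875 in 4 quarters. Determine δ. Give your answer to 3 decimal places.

Indifference means u(4990) = δ^4 · u(8875), so δ^4 = u(4990)/u(8875).
With u(x) = √x: δ^4 = √4990/√8875 = √(4990/8875) = 0.74984.
Hence δ = (0.74984)^(1/4) = 0.93055.

δ ≈ 0.931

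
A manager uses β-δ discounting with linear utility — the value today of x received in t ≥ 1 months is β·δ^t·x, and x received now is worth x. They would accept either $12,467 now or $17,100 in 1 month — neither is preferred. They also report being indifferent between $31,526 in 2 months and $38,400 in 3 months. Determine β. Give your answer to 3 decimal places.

The second indifference involves only future payoffs, so β cancels: β·δ^2·31526 = β·δ^3·38400, giving δ = 31526/38400 = 0.82099.
Substituting δ into 12467 = β·δ·17100: β = 12467/(14038.922) ≈ 0.888.

β ≈ 0.888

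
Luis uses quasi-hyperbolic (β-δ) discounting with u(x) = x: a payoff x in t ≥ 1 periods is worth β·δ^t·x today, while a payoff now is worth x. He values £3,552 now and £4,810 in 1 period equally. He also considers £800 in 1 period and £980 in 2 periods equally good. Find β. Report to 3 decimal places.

β ≈ 0.905

From the later pair, β·δ^1·800 = β·δ^2·980; dividing through, δ = 800/980 = 0.81633.
Now use the now-vs-future pair: 3552 = β·δ·4810 gives β = 3552/(0.81633·4810) ≈ 0.905.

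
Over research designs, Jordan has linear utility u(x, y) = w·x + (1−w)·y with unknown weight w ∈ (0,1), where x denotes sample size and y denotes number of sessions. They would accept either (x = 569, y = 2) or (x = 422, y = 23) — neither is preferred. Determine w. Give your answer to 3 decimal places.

w = 0.125

Indifference: w·569 + (1−w)·2 = w·422 + (1−w)·23.
Rearranging, 147·w − 21·(1−w) = 0.
Hence w = 21/(147+21) = 21/168 = 0.125.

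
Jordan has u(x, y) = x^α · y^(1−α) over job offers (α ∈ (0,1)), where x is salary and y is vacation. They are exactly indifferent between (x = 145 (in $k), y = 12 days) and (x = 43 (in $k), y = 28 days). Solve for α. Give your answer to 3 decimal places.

Indifference: 145^α · 12^(1−α) = 43^α · 28^(1−α).
(145/43)^α = (28/12)^(1−α); take logs: α·ln(145/43) = (1−α)·ln(28/12), i.e. α·1.215534 = (1−α)·0.847298.
With A = 1.215534 and B = 0.847298: α·A = (1−α)·B, so α = B/(A+B) = 0.847298/2.062832 ≈ 0.411.

α ≈ 0.411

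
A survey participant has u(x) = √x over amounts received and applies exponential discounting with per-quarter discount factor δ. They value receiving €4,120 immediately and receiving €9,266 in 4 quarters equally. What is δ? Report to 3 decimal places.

Indifference means u(4120) = δ^4 · u(9266), so δ^4 = u(4120)/u(9266).
With u(x) = √x: δ^4 = √4120/√9266 = √(4120/9266) = 0.66681.
Taking the 4th root: δ = 0.66681^(1/4) ≈ 0.904.

δ ≈ 0.904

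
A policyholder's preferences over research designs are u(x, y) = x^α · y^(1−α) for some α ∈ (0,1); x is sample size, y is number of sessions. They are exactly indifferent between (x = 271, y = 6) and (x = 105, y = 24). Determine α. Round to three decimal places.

α ≈ 0.594

Set the two utilities equal: 271^α·6^(1−α) = 105^α·24^(1−α).
(271/105)^α = (24/6)^(1−α); take logs: α·ln(271/105) = (1−α)·ln(24/6), i.e. α·0.948158 = (1−α)·1.386294.
So α/(1−α) = (1.386294)/(0.948158) = 1.462092, and α = 1.462092/2.462092 ≈ 0.594.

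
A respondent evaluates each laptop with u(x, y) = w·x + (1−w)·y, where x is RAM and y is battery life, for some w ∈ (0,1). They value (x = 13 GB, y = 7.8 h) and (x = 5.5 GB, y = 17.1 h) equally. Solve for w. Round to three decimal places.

Equating utilities: w·13 + (1−w)·7.8 = w·5.5 + (1−w)·17.1.
Rearranging, 7.5·w − 9.3·(1−w) = 0.
So w/(1−w) = 9.3/7.5 = 1.2400, giving w = 9.3/(7.5+9.3) = 0.554.

w = 0.554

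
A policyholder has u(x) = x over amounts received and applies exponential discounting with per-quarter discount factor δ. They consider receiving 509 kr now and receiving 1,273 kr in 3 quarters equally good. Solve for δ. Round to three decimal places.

Indifference means u(509) = δ^3 · u(1273), so δ^3 = u(509)/u(1273).
With u(x) = x: δ^3 = 509/1273 = 0.39984.
Hence δ = (0.39984)^(1/3) = 0.73671.

δ ≈ 0.737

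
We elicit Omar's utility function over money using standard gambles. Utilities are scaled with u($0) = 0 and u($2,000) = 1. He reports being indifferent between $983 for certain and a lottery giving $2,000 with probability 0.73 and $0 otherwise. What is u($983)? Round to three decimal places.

0.730

By the standard-gamble method, u($983) is just the indifference probability on the best outcome: 0.73.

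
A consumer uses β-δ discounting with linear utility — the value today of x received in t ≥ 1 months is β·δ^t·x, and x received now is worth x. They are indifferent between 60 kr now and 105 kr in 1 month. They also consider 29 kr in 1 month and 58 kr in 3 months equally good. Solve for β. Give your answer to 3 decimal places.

β ≈ 0.808

The second indifference involves only future payoffs, so β cancels: β·δ^1·29 = β·δ^3·58, giving δ^2 = 29/58 = 0.50000, so δ = 0.70711.
Substituting δ into 60 = β·δ·105: β = 60/(74.246) ≈ 0.808.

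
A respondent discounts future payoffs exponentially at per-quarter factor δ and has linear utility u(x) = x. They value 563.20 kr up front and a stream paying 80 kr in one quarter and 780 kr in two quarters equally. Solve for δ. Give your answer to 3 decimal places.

δ ≈ 0.800

Equating present values: 563.20 = 80δ + 780δ².
Rearranged: 780δ² + 80δ − 563.20 = 0.
By the quadratic formula (taking the positive root), δ = (−80 + √1763584.00) / 1560 ≈ 0.800.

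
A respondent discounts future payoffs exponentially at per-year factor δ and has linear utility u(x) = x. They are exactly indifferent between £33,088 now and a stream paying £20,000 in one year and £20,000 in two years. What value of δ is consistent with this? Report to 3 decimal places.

δ ≈ 0.880

The stream is worth 20000δ + 20000δ² today, so 20000δ + 20000δ² = 33088.
Rearranged: 20000δ² + 20000δ − 33088 = 0.
δ = (−20000 + √(20000² + 4·20000·33088)) / (2·20000) = (−20000 + √3047040000.00) / 40000 ≈ 0.880.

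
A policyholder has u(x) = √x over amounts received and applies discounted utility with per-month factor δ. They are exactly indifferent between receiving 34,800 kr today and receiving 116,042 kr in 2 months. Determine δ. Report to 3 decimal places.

δ ≈ 0.740

The payoff in 2 months is discounted by δ^2, so u(34800) = δ^2·u(116042) and δ^2 = u(34800)/u(116042).
Since u(x) = √x, δ^2 = √(34800/116042) = 0.54762.
Taking the square root: δ = 0.54762^(1/2) ≈ 0.740.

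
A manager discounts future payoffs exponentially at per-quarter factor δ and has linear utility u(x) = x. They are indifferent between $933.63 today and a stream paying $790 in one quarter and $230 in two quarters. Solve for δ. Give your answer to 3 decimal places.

The stream is worth 790δ + 230δ² today, so 790δ + 230δ² = 933.63.
So 230δ² + 790δ − 933.63 = 0.
By the quadratic formula (taking the positive root), δ = (−790 + √1483039.60) / 460 ≈ 0.930.

δ ≈ 0.930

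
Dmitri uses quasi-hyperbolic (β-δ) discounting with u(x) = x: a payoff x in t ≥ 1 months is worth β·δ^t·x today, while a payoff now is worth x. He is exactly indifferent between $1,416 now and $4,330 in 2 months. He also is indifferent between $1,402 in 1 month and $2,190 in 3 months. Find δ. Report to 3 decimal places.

δ ≈ 0.800

The second indifference involves only future payoffs, so β cancels: β·δ^1·1402 = β·δ^3·2190, giving δ^2 = 1402/2190 = 0.64018, so δ = 0.80011.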